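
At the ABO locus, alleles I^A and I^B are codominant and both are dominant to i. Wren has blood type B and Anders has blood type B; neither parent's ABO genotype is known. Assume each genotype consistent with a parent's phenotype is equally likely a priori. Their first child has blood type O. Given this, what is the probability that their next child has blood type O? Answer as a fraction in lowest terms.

Possible genotypes: Wren ∈ {I^B I^B, I^B i}; Anders ∈ {I^B I^B, I^B i}.
Weight each parental genotype pair by prior × P(type-O child):
  I^B i × I^B i: posterior weight 1; P(next child type O) = 1/4.
Weighted sum = 1/4.

1/4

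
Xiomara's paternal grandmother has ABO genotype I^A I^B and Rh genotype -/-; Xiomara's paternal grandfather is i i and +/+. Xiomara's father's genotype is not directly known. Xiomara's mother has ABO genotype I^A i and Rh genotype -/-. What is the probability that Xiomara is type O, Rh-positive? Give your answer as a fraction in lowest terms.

1/8

Xiomara's father's ABO genotype from I^A I^B × i i: 1/2 I^A i, 1/2 I^B i.
Crossing each possibility with the mother I^A i and summing P(type O): 1/2·1/4 + 1/2·1/4 = 1/4.
Similarly for Rh via the father's Rh distribution: P(Rh+) = 1/2.
Independent loci: 1/4 × 1/2 = 1/8.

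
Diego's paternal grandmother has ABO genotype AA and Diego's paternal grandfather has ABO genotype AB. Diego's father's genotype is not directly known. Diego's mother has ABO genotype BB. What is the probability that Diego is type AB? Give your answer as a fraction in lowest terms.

Diego's father's ABO genotype from AA × AB: 1/2 AA, 1/2 AB.
Crossing each possibility with the mother BB and summing P(type AB): 1/2·1 + 1/2·1/2 = 3/4.

3/4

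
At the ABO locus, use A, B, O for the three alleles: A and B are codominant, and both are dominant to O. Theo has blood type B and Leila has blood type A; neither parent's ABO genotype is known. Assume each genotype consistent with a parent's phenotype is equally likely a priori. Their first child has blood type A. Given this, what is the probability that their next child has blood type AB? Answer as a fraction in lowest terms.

5/12

Possible genotypes: Theo ∈ {BB, BO}; Leila ∈ {AA, AO}.
Weight each parental genotype pair by prior × P(type-A child):
  BO × AA: posterior weight 2/3; P(next child type AB) = 1/2.
  BO × AO: posterior weight 1/3; P(next child type AB) = 1/4.
Weighted sum = 5/12.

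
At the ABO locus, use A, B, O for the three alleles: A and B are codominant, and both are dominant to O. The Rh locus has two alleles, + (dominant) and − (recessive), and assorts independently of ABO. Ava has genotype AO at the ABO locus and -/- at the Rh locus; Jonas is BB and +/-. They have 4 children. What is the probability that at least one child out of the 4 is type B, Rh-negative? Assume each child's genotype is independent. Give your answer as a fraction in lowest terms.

175/256

ABO cross AO × BB → 1/2 B, 1/2 AB.
Rh cross -/- × +/- → 1/2 Rh+, 1/2 Rh-; so P(type B, Rh-negative) = 1/2 × 1/2 = 1/4 per child.
P(none) = (3/4)^4 = 81/256; P(at least one) = 1 − 81/256 = 175/256.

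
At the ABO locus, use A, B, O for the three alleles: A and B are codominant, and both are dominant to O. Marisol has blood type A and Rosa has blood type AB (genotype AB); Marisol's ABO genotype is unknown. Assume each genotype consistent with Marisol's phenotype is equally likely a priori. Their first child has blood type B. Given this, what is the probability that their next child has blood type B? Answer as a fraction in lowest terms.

Possible genotypes: Marisol ∈ {AA, AO}; Rosa ∈ {AB}.
Weight each parental genotype pair by prior × P(type-B child):
  AO × AB: posterior weight 1; P(next child type B) = 1/4.
Weighted sum = 1/4.

1/4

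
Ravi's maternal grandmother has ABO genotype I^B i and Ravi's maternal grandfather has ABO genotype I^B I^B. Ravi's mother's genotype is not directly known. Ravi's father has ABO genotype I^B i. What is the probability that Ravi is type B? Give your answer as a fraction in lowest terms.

Ravi's mother's ABO genotype from I^B i × I^B I^B: 1/2 I^B I^B, 1/2 I^B i.
Crossing each possibility with the father I^B i and summing P(type B): 1/2·1 + 1/2·3/4 = 7/8.

7/8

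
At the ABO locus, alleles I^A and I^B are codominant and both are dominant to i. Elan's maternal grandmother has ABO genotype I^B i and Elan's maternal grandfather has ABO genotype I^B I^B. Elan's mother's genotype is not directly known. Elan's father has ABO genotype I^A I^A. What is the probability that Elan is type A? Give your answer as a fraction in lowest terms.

1/4

Elan's mother's ABO genotype from I^B i × I^B I^B: 1/2 I^B I^B, 1/2 I^B i.
Crossing each possibility with the father I^A I^A and summing P(type A): 1/2·0 + 1/2·1/2 = 1/4.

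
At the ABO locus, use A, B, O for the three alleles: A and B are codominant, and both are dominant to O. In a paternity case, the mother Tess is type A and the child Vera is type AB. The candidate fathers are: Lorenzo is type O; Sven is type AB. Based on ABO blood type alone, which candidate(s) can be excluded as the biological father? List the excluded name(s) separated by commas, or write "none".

Lorenzo

A candidate is excluded only if no genotype consistent with his phenotype could produce a type AB child with a type A mother.
Lorenzo (type O): no genotype consistent with that phenotype can produce a type-AB child with a type-A mother.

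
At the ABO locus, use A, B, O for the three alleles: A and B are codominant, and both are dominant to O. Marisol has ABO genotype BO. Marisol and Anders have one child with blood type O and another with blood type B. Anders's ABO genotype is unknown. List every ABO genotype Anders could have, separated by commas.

AO, BO, OO

For each candidate genotype of Anders, check whether crossing it with BO can produce every observed child phenotype.
  AA → possible child types {A, AB} ✗
  AB → possible child types {A, B, AB} ✗
  AO → possible child types {O, A, B, AB} ✓
  BB → possible child types {B} ✗
  BO → possible child types {O, B} ✓
  OO → possible child types {O, B} ✓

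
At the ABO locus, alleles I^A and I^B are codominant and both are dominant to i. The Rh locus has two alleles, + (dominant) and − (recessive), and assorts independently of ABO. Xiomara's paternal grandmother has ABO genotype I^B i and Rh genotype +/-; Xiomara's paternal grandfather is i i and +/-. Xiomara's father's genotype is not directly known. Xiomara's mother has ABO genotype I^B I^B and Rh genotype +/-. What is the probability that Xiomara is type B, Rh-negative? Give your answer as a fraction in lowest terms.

Xiomara's father's ABO genotype from I^B i × i i: 1/2 I^B i, 1/2 i i.
Crossing each possibility with the mother I^B I^B and summing P(type B): 1/2·1 + 1/2·1 = 1.
Similarly for Rh via the father's Rh distribution: P(Rh-) = 1/4.
Independent loci: 1 × 1/4 = 1/4.

1/4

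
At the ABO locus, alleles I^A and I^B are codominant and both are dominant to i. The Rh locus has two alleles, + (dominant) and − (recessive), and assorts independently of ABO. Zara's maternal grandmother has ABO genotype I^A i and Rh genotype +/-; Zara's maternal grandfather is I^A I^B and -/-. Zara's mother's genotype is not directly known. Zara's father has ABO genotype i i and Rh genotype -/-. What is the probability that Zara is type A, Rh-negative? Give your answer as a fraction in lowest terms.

Zara's mother's ABO genotype from I^A i × I^A I^B: 1/4 I^A I^A, 1/4 I^A I^B, 1/4 I^A i, 1/4 I^B i.
Crossing each possibility with the father i i and summing P(type A): 1/4·1 + 1/4·1/2 + 1/4·1/2 + 1/4·0 = 1/2.
Similarly for Rh via the mother's Rh distribution: P(Rh-) = 3/4.
Independent loci: 1/2 × 3/4 = 3/8.

3/8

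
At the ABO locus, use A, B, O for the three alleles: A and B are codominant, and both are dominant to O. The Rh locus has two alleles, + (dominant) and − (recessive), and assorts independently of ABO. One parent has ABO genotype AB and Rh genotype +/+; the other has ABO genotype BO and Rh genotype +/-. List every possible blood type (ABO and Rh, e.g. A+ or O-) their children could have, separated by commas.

Gametes from AB × BO give offspring ABO genotypes AB, AO, BB, BO, i.e. phenotypes A, B, AB.
Rh cross +/+ × +/- → phenotypes Rh+.
Combining independently: A+, B+, AB+.

A+, B+, AB+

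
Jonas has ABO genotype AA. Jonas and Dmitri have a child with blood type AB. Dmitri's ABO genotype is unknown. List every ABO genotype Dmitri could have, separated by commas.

AB, BB, BO

For each candidate genotype of Dmitri, check whether crossing it with AA can produce every observed child phenotype.
  AA → possible child types {A} ✗
  AB → possible child types {A, AB} ✓
  AO → possible child types {A} ✗
  BB → possible child types {AB} ✓
  BO → possible child types {A, AB} ✓
  OO → possible child types {A} ✗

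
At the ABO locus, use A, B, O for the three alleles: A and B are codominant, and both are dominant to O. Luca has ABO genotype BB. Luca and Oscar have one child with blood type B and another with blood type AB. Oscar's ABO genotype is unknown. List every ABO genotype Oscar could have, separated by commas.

For each candidate genotype of Oscar, check whether crossing it with BB can produce every observed child phenotype.
  AA → possible child types {AB} ✗
  AB → possible child types {B, AB} ✓
  AO → possible child types {B, AB} ✓
  BB → possible child types {B} ✗
  BO → possible child types {B} ✗
  OO → possible child types {B} ✗

AB, AO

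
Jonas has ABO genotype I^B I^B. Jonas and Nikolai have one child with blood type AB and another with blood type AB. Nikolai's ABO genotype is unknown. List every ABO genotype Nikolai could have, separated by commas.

I^A I^A, I^A I^B, I^A i

For each candidate genotype of Nikolai, check whether crossing it with I^B I^B can produce every observed child phenotype.
  I^A I^A → possible child types {AB} ✓
  I^A I^B → possible child types {B, AB} ✓
  I^A i → possible child types {B, AB} ✓
  I^B I^B → possible child types {B} ✗
  I^B i → possible child types {B} ✗
  i i → possible child types {B} ✗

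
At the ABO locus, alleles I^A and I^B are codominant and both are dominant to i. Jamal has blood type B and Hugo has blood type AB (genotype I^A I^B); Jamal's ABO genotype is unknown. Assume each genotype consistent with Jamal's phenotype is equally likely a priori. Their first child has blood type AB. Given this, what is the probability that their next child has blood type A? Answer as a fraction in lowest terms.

Possible genotypes: Jamal ∈ {I^B I^B, I^B i}; Hugo ∈ {I^A I^B}.
Weight each parental genotype pair by prior × P(type-AB child):
  I^B I^B × I^A I^B: posterior weight 2/3; P(next child type A) = 0.
  I^B i × I^A I^B: posterior weight 1/3; P(next child type A) = 1/4.
Weighted sum = 1/12.

1/12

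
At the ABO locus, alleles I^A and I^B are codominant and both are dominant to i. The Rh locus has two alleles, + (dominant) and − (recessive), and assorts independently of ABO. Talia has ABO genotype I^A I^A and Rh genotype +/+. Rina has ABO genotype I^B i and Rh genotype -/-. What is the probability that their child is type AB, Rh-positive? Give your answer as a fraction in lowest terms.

ABO cross I^A I^A × I^B i → offspring phenotypes: 1/2 A, 1/2 AB.
Rh cross +/+ × -/- → 1 Rh+.
Independent loci: P(type AB, Rh-positive) = 1/2 × 1 = 1/2.

1/2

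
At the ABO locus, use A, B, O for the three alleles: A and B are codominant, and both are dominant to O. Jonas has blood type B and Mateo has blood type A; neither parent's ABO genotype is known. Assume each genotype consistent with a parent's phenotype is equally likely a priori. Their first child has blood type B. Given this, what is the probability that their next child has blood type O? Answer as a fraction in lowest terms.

Possible genotypes: Jonas ∈ {BB, BO}; Mateo ∈ {AA, AO}.
Weight each parental genotype pair by prior × P(type-B child):
  BB × AO: posterior weight 2/3; P(next child type O) = 0.
  BO × AO: posterior weight 1/3; P(next child type O) = 1/4.
Weighted sum = 1/12.

1/12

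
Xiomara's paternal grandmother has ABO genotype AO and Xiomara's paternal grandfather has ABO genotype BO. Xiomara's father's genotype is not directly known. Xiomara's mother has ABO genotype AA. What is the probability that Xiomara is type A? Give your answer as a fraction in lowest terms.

3/4

Xiomara's father's ABO genotype from AO × BO: 1/4 AB, 1/4 AO, 1/4 BO, 1/4 OO.
Crossing each possibility with the mother AA and summing P(type A): 1/4·1/2 + 1/4·1 + 1/4·1/2 + 1/4·1 = 3/4.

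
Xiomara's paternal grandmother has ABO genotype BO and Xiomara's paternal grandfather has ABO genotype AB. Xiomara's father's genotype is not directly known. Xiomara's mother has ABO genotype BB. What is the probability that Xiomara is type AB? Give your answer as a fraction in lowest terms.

1/4

Xiomara's father's ABO genotype from BO × AB: 1/4 AB, 1/4 AO, 1/4 BB, 1/4 BO.
Crossing each possibility with the mother BB and summing P(type AB): 1/4·1/2 + 1/4·1/2 + 1/4·0 + 1/4·0 = 1/4.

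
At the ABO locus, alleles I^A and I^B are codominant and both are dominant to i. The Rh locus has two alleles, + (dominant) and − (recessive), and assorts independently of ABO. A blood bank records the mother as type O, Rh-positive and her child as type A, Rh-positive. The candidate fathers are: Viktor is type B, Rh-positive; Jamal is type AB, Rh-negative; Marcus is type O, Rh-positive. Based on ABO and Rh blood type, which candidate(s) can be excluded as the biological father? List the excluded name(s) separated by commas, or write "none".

A candidate is excluded only if no genotype consistent with his phenotype could produce a type A, Rh-positive child with a type O, Rh-positive mother.
Viktor (type B, Rh+): no genotype consistent with that phenotype can produce a type-A Rh+ child with a type-O mother.
Marcus (type O, Rh+): no genotype consistent with that phenotype can produce a type-A Rh+ child with a type-O mother.

Viktor, Marcus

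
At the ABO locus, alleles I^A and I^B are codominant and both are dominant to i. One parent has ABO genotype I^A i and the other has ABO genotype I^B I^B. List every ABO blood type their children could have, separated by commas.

Gametes from I^A i × I^B I^B give offspring ABO genotypes I^A I^B, I^B i, i.e. phenotypes B, AB.

B, AB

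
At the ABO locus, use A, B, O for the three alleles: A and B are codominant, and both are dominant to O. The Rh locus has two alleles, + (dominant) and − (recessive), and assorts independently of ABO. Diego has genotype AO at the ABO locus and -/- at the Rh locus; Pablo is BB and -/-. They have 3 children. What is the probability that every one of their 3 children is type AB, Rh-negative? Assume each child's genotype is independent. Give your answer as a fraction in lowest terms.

ABO cross AO × BB → 1/2 B, 1/2 AB.
Rh cross -/- × -/- → 1 Rh-; so P(type AB, Rh-negative) = 1/2 × 1 = 1/2 per child.
All 3 independent: (1/2)^3 = 1/8.

1/8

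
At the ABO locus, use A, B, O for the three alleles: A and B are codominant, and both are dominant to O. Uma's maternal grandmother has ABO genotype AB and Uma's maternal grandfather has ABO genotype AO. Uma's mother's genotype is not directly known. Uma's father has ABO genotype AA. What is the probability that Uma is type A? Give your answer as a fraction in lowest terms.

Uma's mother's ABO genotype from AB × AO: 1/4 AA, 1/4 AB, 1/4 AO, 1/4 BO.
Crossing each possibility with the father AA and summing P(type A): 1/4·1 + 1/4·1/2 + 1/4·1 + 1/4·1/2 = 3/4.

3/4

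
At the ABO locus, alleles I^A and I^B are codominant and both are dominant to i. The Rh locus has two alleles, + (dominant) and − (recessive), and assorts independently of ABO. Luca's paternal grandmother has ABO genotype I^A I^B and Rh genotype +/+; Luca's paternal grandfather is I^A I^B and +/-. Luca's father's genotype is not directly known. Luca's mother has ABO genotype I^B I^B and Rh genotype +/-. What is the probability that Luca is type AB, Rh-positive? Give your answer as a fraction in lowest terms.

7/16

Luca's father's ABO genotype from I^A I^B × I^A I^B: 1/4 I^A I^A, 1/2 I^A I^B, 1/4 I^B I^B.
Crossing each possibility with the mother I^B I^B and summing P(type AB): 1/4·1 + 1/2·1/2 + 1/4·0 = 1/2.
Similarly for Rh via the father's Rh distribution: P(Rh+) = 7/8.
Independent loci: 1/2 × 7/8 = 7/16.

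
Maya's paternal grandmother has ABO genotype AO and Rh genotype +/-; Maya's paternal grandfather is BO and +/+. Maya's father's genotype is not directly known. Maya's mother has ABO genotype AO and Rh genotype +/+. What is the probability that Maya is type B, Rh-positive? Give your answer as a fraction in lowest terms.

1/8

Maya's father's ABO genotype from AO × BO: 1/4 AB, 1/4 AO, 1/4 BO, 1/4 OO.
Crossing each possibility with the mother AO and summing P(type B): 1/4·1/4 + 1/4·0 + 1/4·1/4 + 1/4·0 = 1/8.
Similarly for Rh via the father's Rh distribution: P(Rh+) = 1.
Independent loci: 1/8 × 1 = 1/8.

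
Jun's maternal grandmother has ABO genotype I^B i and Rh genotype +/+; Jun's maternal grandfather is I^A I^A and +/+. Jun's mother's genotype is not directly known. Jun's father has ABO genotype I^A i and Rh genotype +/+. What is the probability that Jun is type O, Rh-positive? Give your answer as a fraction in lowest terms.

1/8

Jun's mother's ABO genotype from I^B i × I^A I^A: 1/2 I^A I^B, 1/2 I^A i.
Crossing each possibility with the father I^A i and summing P(type O): 1/2·0 + 1/2·1/4 = 1/8.
Similarly for Rh via the mother's Rh distribution: P(Rh+) = 1.
Independent loci: 1/8 × 1 = 1/8.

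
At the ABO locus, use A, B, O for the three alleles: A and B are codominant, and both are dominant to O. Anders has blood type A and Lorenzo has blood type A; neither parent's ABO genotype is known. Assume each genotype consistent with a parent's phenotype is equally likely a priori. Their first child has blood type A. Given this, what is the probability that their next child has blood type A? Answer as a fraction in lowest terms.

Possible genotypes: Anders ∈ {AA, AO}; Lorenzo ∈ {AA, AO}.
Weight each parental genotype pair by prior × P(type-A child):
  AA × AA: posterior weight 4/15; P(next child type A) = 1.
  AA × AO: posterior weight 4/15; P(next child type A) = 1.
  AO × AA: posterior weight 4/15; P(next child type A) = 1.
  AO × AO: posterior weight 1/5; P(next child type A) = 3/4.
Weighted sum = 19/20.

19/20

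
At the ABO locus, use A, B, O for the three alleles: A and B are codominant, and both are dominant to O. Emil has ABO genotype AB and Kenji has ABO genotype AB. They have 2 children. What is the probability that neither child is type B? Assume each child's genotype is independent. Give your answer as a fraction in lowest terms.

ABO cross AB × AB → 1/4 A, 1/4 B, 1/2 AB.
So P(type B) = 1/4 per child.
P(not type B) = 3/4 for one child; (3/4)^2 = 9/16.

9/16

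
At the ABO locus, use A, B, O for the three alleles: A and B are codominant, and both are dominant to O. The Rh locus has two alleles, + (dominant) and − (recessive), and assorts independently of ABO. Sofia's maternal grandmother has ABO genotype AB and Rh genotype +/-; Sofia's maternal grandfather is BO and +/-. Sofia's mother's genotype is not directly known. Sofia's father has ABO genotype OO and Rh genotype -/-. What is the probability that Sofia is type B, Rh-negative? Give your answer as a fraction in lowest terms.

Sofia's mother's ABO genotype from AB × BO: 1/4 AB, 1/4 AO, 1/4 BB, 1/4 BO.
Crossing each possibility with the father OO and summing P(type B): 1/4·1/2 + 1/4·0 + 1/4·1 + 1/4·1/2 = 1/2.
Similarly for Rh via the mother's Rh distribution: P(Rh-) = 1/2.
Independent loci: 1/2 × 1/2 = 1/4.

1/4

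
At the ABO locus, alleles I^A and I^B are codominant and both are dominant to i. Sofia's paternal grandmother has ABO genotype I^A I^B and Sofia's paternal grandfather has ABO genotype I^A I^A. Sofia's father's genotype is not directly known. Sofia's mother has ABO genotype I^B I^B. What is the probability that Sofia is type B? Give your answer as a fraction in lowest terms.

Sofia's father's ABO genotype from I^A I^B × I^A I^A: 1/2 I^A I^A, 1/2 I^A I^B.
Crossing each possibility with the mother I^B I^B and summing P(type B): 1/2·0 + 1/2·1/2 = 1/4.

1/4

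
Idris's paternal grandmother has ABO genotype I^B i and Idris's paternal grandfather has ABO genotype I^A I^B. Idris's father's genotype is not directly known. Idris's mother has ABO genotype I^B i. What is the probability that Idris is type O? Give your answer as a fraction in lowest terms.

Idris's father's ABO genotype from I^B i × I^A I^B: 1/4 I^A I^B, 1/4 I^A i, 1/4 I^B I^B, 1/4 I^B i.
Crossing each possibility with the mother I^B i and summing P(type O): 1/4·0 + 1/4·1/4 + 1/4·0 + 1/4·1/4 = 1/8.

1/8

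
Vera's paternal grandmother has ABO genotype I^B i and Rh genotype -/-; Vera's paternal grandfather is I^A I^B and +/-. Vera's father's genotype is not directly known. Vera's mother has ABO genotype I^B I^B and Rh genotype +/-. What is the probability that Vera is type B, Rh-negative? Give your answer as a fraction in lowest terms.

9/32

Vera's father's ABO genotype from I^B i × I^A I^B: 1/4 I^A I^B, 1/4 I^A i, 1/4 I^B I^B, 1/4 I^B i.
Crossing each possibility with the mother I^B I^B and summing P(type B): 1/4·1/2 + 1/4·1/2 + 1/4·1 + 1/4·1 = 3/4.
Similarly for Rh via the father's Rh distribution: P(Rh-) = 3/8.
Independent loci: 3/4 × 3/8 = 9/32.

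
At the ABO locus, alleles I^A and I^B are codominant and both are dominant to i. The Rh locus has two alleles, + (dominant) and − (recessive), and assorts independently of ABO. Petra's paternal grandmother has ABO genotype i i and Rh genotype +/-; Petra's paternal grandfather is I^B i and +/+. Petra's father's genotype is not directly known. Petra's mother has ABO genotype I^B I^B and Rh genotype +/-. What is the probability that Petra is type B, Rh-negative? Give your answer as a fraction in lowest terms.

Petra's father's ABO genotype from i i × I^B i: 1/2 I^B i, 1/2 i i.
Crossing each possibility with the mother I^B I^B and summing P(type B): 1/2·1 + 1/2·1 = 1.
Similarly for Rh via the father's Rh distribution: P(Rh-) = 1/8.
Independent loci: 1 × 1/8 = 1/8.

1/8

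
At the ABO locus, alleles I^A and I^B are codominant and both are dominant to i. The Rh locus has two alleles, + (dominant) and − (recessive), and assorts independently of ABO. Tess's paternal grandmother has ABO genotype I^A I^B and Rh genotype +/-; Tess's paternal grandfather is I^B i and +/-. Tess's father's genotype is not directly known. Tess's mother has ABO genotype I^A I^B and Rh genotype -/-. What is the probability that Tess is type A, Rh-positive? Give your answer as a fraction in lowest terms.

Tess's father's ABO genotype from I^A I^B × I^B i: 1/4 I^A I^B, 1/4 I^A i, 1/4 I^B I^B, 1/4 I^B i.
Crossing each possibility with the mother I^A I^B and summing P(type A): 1/4·1/4 + 1/4·1/2 + 1/4·0 + 1/4·1/4 = 1/4.
Similarly for Rh via the father's Rh distribution: P(Rh+) = 1/2.
Independent loci: 1/4 × 1/2 = 1/8.

1/8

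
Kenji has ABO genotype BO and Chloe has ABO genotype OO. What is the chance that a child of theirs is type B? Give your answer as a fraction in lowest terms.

1/2

ABO cross BO × OO → offspring phenotypes: 1/2 O, 1/2 B.
So P(type B) = 1/2.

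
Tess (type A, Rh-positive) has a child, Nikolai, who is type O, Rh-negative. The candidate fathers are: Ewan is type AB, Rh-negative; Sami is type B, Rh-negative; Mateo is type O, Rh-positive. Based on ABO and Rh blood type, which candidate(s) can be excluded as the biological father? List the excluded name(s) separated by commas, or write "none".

A candidate is excluded only if no genotype consistent with his phenotype could produce a type O, Rh-negative child with a type A, Rh-positive mother.
Ewan (type AB, Rh-): no genotype consistent with that phenotype can produce a type-O Rh- child with a type-A mother.

Ewan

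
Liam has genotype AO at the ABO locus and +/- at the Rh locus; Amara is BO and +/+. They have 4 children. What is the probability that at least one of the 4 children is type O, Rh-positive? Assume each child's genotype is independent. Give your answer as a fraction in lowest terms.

ABO cross AO × BO → 1/4 O, 1/4 A, 1/4 B, 1/4 AB.
Rh cross +/- × +/+ → 1 Rh+; so P(type O, Rh-positive) = 1/4 × 1 = 1/4 per child.
P(none) = (3/4)^4 = 81/256; P(at least one) = 1 − 81/256 = 175/256.

175/256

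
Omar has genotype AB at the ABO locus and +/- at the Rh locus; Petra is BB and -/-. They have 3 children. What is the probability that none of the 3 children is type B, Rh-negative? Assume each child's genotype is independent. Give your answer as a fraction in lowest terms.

27/64

ABO cross AB × BB → 1/2 B, 1/2 AB.
Rh cross +/- × -/- → 1/2 Rh+, 1/2 Rh-; so P(type B, Rh-negative) = 1/2 × 1/2 = 1/4 per child.
P(not type B, Rh-negative) = 3/4 for one child; (3/4)^3 = 27/64.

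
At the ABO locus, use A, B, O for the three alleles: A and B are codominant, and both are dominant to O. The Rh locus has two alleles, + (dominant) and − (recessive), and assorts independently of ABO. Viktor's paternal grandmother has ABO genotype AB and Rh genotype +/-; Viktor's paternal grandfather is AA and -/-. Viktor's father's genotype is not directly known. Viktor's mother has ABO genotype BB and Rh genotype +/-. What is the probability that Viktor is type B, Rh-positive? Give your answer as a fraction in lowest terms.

Viktor's father's ABO genotype from AB × AA: 1/2 AA, 1/2 AB.
Crossing each possibility with the mother BB and summing P(type B): 1/2·0 + 1/2·1/2 = 1/4.
Similarly for Rh via the father's Rh distribution: P(Rh+) = 5/8.
Independent loci: 1/4 × 5/8 = 5/32.

5/32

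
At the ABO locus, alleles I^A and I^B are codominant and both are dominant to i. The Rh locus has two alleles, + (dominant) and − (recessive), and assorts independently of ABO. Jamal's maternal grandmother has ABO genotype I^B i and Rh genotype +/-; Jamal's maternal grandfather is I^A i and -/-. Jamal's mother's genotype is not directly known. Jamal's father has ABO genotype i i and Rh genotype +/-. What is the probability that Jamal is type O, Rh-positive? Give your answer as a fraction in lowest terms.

Jamal's mother's ABO genotype from I^B i × I^A i: 1/4 I^A I^B, 1/4 I^A i, 1/4 I^B i, 1/4 i i.
Crossing each possibility with the father i i and summing P(type O): 1/4·0 + 1/4·1/2 + 1/4·1/2 + 1/4·1 = 1/2.
Similarly for Rh via the mother's Rh distribution: P(Rh+) = 5/8.
Independent loci: 1/2 × 5/8 = 5/16.

5/16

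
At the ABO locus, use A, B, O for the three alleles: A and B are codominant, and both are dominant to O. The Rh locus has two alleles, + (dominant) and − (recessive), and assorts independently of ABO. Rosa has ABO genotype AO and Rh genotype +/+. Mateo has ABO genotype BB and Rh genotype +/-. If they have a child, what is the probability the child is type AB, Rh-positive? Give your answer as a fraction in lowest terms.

ABO cross AO × BB → offspring phenotypes: 1/2 B, 1/2 AB.
Rh cross +/+ × +/- → 1 Rh+.
Independent loci: P(type AB, Rh-positive) = 1/2 × 1 = 1/2.

1/2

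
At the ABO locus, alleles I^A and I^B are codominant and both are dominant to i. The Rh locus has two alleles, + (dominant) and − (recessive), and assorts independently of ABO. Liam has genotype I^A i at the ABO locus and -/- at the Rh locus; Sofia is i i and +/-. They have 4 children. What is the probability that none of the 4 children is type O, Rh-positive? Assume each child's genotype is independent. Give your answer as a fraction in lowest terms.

81/256

ABO cross I^A i × i i → 1/2 O, 1/2 A.
Rh cross -/- × +/- → 1/2 Rh+, 1/2 Rh-; so P(type O, Rh-positive) = 1/2 × 1/2 = 1/4 per child.
P(not type O, Rh-positive) = 3/4 for one child; (3/4)^4 = 81/256.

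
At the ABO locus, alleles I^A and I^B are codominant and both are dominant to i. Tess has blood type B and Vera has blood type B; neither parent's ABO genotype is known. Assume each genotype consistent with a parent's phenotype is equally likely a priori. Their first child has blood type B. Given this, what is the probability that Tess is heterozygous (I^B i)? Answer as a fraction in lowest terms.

7/15

Possible genotypes: Tess ∈ {I^B I^B, I^B i}; Vera ∈ {I^B I^B, I^B i}.
Weight each parental genotype pair by prior × P(type-B child):
  I^B I^B × I^B I^B: posterior weight 4/15.
  I^B I^B × I^B i: posterior weight 4/15.
  I^B i × I^B I^B: posterior weight 4/15.
  I^B i × I^B i: posterior weight 1/5.
Sum the posterior weight over pairs where Tess is I^B i: 7/15.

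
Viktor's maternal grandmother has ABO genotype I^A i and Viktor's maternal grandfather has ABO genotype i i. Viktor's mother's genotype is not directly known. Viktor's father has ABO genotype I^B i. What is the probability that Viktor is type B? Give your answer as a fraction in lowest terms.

Viktor's mother's ABO genotype from I^A i × i i: 1/2 I^A i, 1/2 i i.
Crossing each possibility with the father I^B i and summing P(type B): 1/2·1/4 + 1/2·1/2 = 3/8.

3/8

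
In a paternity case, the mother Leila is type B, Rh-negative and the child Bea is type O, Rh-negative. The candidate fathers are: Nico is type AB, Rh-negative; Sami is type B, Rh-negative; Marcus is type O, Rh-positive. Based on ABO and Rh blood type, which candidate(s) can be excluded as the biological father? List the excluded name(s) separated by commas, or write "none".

A candidate is excluded only if no genotype consistent with his phenotype could produce a type O, Rh-negative child with a type B, Rh-negative mother.
Nico (type AB, Rh-): no genotype consistent with that phenotype can produce a type-O Rh- child with a type-B mother.

Nico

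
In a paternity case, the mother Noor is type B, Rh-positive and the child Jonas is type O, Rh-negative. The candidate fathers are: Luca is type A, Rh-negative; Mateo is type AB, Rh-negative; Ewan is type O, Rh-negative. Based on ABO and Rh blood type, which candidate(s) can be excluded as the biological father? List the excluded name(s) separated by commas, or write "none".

A candidate is excluded only if no genotype consistent with his phenotype could produce a type O, Rh-negative child with a type B, Rh-positive mother.
Mateo (type AB, Rh-): no genotype consistent with that phenotype can produce a type-O Rh- child with a type-B mother.

Mateo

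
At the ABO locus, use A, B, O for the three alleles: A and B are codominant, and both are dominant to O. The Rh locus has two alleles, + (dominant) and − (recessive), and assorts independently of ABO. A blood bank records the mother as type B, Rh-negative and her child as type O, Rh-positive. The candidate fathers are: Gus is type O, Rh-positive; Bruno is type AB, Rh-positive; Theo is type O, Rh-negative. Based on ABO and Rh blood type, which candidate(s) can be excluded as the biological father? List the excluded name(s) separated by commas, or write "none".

Bruno, Theo

A candidate is excluded only if no genotype consistent with his phenotype could produce a type O, Rh-positive child with a type B, Rh-negative mother.
Bruno (type AB, Rh+): no genotype consistent with that phenotype can produce a type-O Rh+ child with a type-B mother.
Theo (type O, Rh-): no genotype consistent with that phenotype can produce a type-O Rh+ child with a type-B mother.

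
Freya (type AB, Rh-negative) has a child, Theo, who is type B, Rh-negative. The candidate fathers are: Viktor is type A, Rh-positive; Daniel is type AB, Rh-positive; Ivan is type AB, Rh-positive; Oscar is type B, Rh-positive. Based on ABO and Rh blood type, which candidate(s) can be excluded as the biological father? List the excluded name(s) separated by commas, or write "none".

A candidate is excluded only if no genotype consistent with his phenotype could produce a type B, Rh-negative child with a type AB, Rh-negative mother.
Every candidate has at least one consistent genotype combination, so none can be excluded.

none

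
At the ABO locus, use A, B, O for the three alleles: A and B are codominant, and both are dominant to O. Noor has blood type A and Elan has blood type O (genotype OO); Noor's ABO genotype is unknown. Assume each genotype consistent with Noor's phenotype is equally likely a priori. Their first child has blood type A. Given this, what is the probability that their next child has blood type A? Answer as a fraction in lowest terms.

Possible genotypes: Noor ∈ {AA, AO}; Elan ∈ {OO}.
Weight each parental genotype pair by prior × P(type-A child):
  AA × OO: posterior weight 2/3; P(next child type A) = 1.
  AO × OO: posterior weight 1/3; P(next child type A) = 1/2.
Weighted sum = 5/6.

5/6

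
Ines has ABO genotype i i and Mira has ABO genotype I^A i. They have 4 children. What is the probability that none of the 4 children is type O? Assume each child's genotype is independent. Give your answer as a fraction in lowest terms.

1/16

ABO cross i i × I^A i → 1/2 O, 1/2 A.
So P(type O) = 1/2 per child.
P(not type O) = 1/2 for one child; (1/2)^4 = 1/16.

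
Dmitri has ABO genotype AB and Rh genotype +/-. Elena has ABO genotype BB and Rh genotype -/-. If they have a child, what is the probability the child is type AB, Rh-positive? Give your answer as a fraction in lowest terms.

1/4

ABO cross AB × BB → offspring phenotypes: 1/2 B, 1/2 AB.
Rh cross +/- × -/- → 1/2 Rh+, 1/2 Rh-.
Independent loci: P(type AB, Rh-positive) = 1/2 × 1/2 = 1/4.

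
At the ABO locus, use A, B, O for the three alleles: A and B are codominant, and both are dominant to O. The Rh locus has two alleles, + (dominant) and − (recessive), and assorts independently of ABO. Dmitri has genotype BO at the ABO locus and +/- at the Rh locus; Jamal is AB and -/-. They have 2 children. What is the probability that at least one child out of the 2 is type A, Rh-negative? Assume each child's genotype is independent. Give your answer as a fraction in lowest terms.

15/64

ABO cross BO × AB → 1/4 A, 1/2 B, 1/4 AB.
Rh cross +/- × -/- → 1/2 Rh+, 1/2 Rh-; so P(type A, Rh-negative) = 1/4 × 1/2 = 1/8 per child.
P(none) = (7/8)^2 = 49/64; P(at least one) = 1 − 49/64 = 15/64.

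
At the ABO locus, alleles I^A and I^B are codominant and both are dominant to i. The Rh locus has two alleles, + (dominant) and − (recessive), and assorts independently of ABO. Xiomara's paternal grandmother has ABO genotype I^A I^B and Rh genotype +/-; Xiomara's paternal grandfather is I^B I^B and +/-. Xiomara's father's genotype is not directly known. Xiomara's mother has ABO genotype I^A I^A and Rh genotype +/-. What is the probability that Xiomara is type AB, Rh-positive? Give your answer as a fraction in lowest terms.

9/16

Xiomara's father's ABO genotype from I^A I^B × I^B I^B: 1/2 I^A I^B, 1/2 I^B I^B.
Crossing each possibility with the mother I^A I^A and summing P(type AB): 1/2·1/2 + 1/2·1 = 3/4.
Similarly for Rh via the father's Rh distribution: P(Rh+) = 3/4.
Independent loci: 3/4 × 3/4 = 9/16.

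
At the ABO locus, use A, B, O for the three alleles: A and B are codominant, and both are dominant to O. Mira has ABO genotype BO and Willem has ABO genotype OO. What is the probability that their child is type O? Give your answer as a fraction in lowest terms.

1/2

ABO cross BO × OO → offspring phenotypes: 1/2 O, 1/2 B.
So P(type O) = 1/2.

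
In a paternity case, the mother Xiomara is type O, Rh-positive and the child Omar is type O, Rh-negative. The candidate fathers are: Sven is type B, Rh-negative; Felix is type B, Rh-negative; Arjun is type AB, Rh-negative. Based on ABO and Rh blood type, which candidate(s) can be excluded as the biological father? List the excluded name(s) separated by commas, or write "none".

A candidate is excluded only if no genotype consistent with his phenotype could produce a type O, Rh-negative child with a type O, Rh-positive mother.
Arjun (type AB, Rh-): no genotype consistent with that phenotype can produce a type-O Rh- child with a type-O mother.

Arjun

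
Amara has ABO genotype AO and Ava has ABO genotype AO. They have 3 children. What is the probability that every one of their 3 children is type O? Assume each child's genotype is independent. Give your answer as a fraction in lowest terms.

1/64

ABO cross AO × AO → 1/4 O, 3/4 A.
So P(type O) = 1/4 per child.
All 3 independent: (1/4)^3 = 1/64.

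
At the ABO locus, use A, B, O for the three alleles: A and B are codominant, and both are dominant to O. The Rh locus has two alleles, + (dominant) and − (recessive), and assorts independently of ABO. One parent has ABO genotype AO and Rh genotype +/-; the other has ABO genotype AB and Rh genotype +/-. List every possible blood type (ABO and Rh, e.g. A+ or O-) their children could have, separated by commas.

Gametes from AO × AB give offspring ABO genotypes AA, AB, AO, BO, i.e. phenotypes A, B, AB.
Rh cross +/- × +/- → phenotypes Rh+, Rh-.
Combining independently: A+, A-, B+, B-, AB+, AB-.

A+, A-, B+, B-, AB+, AB-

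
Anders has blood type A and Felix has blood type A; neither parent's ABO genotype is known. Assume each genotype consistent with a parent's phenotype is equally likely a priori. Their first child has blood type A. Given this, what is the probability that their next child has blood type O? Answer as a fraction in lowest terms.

Possible genotypes: Anders ∈ {AA, AO}; Felix ∈ {AA, AO}.
Weight each parental genotype pair by prior × P(type-A child):
  AA × AA: posterior weight 4/15; P(next child type O) = 0.
  AA × AO: posterior weight 4/15; P(next child type O) = 0.
  AO × AA: posterior weight 4/15; P(next child type O) = 0.
  AO × AO: posterior weight 1/5; P(next child type O) = 1/4.
Weighted sum = 1/20.

1/20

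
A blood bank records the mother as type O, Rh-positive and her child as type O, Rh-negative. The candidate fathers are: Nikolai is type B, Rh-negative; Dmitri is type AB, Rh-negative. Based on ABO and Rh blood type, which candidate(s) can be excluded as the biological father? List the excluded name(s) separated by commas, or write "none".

A candidate is excluded only if no genotype consistent with his phenotype could produce a type O, Rh-negative child with a type O, Rh-positive mother.
Dmitri (type AB, Rh-): no genotype consistent with that phenotype can produce a type-O Rh- child with a type-O mother.

Dmitri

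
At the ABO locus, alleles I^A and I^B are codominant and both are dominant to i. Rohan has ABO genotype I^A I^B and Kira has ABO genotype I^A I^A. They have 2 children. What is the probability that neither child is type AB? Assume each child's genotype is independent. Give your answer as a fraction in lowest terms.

1/4

ABO cross I^A I^B × I^A I^A → 1/2 A, 1/2 AB.
So P(type AB) = 1/2 per child.
P(not type AB) = 1/2 for one child; (1/2)^2 = 1/4.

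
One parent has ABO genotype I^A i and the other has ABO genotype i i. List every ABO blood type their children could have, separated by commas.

O, A

Gametes from I^A i × i i give offspring ABO genotypes I^A i, i i, i.e. phenotypes O, A.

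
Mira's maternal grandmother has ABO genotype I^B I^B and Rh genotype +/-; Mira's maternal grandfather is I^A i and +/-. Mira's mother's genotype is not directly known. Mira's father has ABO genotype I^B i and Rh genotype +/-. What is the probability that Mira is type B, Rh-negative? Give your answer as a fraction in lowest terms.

Mira's mother's ABO genotype from I^B I^B × I^A i: 1/2 I^A I^B, 1/2 I^B i.
Crossing each possibility with the father I^B i and summing P(type B): 1/2·1/2 + 1/2·3/4 = 5/8.
Similarly for Rh via the mother's Rh distribution: P(Rh-) = 1/4.
Independent loci: 5/8 × 1/4 = 5/32.

5/32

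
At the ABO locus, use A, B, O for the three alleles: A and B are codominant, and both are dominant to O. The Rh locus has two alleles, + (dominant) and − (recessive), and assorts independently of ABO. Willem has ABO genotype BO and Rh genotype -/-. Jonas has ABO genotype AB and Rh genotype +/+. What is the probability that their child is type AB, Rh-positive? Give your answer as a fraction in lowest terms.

1/4

ABO cross BO × AB → offspring phenotypes: 1/4 A, 1/2 B, 1/4 AB.
Rh cross -/- × +/+ → 1 Rh+.
Independent loci: P(type AB, Rh-positive) = 1/4 × 1 = 1/4.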